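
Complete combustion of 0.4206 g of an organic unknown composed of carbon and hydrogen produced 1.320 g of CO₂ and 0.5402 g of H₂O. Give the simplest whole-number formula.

CH2

mol C = 1.320 g CO₂ ÷ 44.009 g/mol = 0.029994 mol
mol H = 2 × 0.5402 g H₂O ÷ 18.015 g/mol = 0.059972 mol
Divide by the smallest (0.029994 mol): C 1.000, H 1.999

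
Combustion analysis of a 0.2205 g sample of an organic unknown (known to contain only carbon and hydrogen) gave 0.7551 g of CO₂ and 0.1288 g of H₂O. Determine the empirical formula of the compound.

C6H5

mol C = 0.7551 g CO₂ ÷ 44.009 g/mol = 0.017158 mol
mol H = 2 × 0.1288 g H₂O ÷ 18.015 g/mol = 0.014299 mol
Divide by the smallest (0.014299 mol): C 1.200, H 1.000
Multiplying each by 5 gives whole numbers: C 6.00, H 5.00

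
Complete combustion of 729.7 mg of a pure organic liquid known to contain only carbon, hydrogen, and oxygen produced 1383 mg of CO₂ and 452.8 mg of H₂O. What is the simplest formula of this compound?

mol C = 1.383 g CO₂ ÷ 44.009 g/mol = 0.031425 mol
mol H = 2 × 0.4528 g H₂O ÷ 18.015 g/mol = 0.050269 mol
mass O = 0.7297 − (0.37745 + 0.050671) = 0.30158 g → mol O = 0.30158 ÷ 15.999 = 0.018850 mol
Divide by the smallest (0.018850 mol): C 1.667, H 2.667, O 1.000
Multiplying each by 3 gives whole numbers: C 5.00, H 8.00, O 3.00

C5H8O3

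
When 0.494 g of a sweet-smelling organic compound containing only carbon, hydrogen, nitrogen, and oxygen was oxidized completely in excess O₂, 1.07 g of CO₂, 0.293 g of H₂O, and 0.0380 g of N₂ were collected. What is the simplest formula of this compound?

C9H12NO3

mol C = 1.07 g CO₂ ÷ 44.009 g/mol = 0.02431 mol
mol H = 2 × 0.293 g H₂O ÷ 18.015 g/mol = 0.03253 mol
mol N = 2 × 0.0380 g N₂ ÷ 28.014 g/mol = 0.002713 mol
mass O = 0.494 − (0.2920 + 0.03279 + 0.03800) = 0.1312 g → mol O = 0.1312 ÷ 15.999 = 0.008200 mol
Divide by the smallest (0.002713 mol): C 8.962, H 11.990, N 1.000, O 3.022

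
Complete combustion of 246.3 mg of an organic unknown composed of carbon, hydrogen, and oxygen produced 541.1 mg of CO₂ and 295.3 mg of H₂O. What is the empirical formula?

C3H8O

mol C = 0.5411 g CO₂ ÷ 44.009 g/mol = 0.012295 mol
mol H = 2 × 0.2953 g H₂O ÷ 18.015 g/mol = 0.032784 mol
mass O = 0.2463 − (0.14768 + 0.033046) = 0.065576 g → mol O = 0.065576 ÷ 15.999 = 0.0040988 mol
Divide by the smallest (0.0040988 mol): C 3.000, H 7.998, O 1.000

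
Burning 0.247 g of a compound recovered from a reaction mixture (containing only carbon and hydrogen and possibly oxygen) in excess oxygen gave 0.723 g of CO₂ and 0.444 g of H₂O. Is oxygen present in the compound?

no

mol C = 0.723 g CO₂ ÷ 44.009 g/mol = 0.01643 mol
mol H = 2 × 0.444 g H₂O ÷ 18.015 g/mol = 0.04929 mol
C and H together account for 0.2470 g — essentially the entire 0.247 g sample — so the compound contains no oxygen.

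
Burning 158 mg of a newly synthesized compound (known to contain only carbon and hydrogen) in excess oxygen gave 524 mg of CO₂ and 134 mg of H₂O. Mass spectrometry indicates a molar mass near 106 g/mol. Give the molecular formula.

C8H10

mol C = 0.524 g CO₂ ÷ 44.009 g/mol = 0.01191 mol
mol H = 2 × 0.134 g H₂O ÷ 18.015 g/mol = 0.01488 mol
Divide by the smallest (0.01191 mol): C 1.000, H 1.249
Multiplying each by 4 gives whole numbers: C 4.00, H 5.00
Empirical formula: C4H5
Empirical-formula mass = 53.08 g/mol; 106 ÷ 53.08 ≈ 2, so the molecular formula is C8H10.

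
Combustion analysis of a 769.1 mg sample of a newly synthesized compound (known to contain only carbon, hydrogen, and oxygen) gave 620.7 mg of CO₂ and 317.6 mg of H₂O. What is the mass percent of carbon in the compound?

22.03%

mol C = 0.6207 g CO₂ ÷ 44.009 g/mol = 0.014104 mol
mol H = 2 × 0.3176 g H₂O ÷ 18.015 g/mol = 0.035260 mol
mass O = 0.7691 − (0.16940 + 0.035542) = 0.56416 g → mol O = 0.56416 ÷ 15.999 = 0.035262 mol
mass % C = 0.16940 g ÷ 0.7691 g × 100%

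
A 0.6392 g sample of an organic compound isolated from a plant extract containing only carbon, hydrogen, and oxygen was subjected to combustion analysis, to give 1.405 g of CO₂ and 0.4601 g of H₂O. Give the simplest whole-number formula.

C5H8O2

mol C = 1.405 g CO₂ ÷ 44.009 g/mol = 0.031925 mol
mol H = 2 × 0.4601 g H₂O ÷ 18.015 g/mol = 0.051080 mol
mass O = 0.6392 − (0.38345 + 0.051488) = 0.20426 g → mol O = 0.20426 ÷ 15.999 = 0.012767 mol
Divide by the smallest (0.012767 mol): C 2.501, H 4.001, O 1.000
Multiplying each by 2 gives whole numbers: C 5.00, H 8.00, O 2.00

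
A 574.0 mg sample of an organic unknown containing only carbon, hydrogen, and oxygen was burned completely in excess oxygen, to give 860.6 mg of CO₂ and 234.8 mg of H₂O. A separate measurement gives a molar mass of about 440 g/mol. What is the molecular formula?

C15H20O15

mol C = 0.8606 g CO₂ ÷ 44.009 g/mol = 0.019555 mol
mol H = 2 × 0.2348 g H₂O ÷ 18.015 g/mol = 0.026067 mol
mass O = 0.5740 − (0.23488 + 0.026276) = 0.31285 g → mol O = 0.31285 ÷ 15.999 = 0.019554 mol
Divide by the smallest (0.019554 mol): C 1.000, H 1.333, O 1.000
Multiplying each by 3 gives whole numbers: C 3.00, H 4.00, O 3.00
Empirical formula: C3H4O3
Empirical-formula mass = 88.06 g/mol; 440 ÷ 88.06 ≈ 5, so the molecular formula is C15H20O15.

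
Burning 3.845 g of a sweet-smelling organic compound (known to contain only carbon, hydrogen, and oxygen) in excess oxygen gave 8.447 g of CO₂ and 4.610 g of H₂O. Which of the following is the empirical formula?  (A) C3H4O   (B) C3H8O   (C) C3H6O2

(B) C3H8O

mol C = 8.447 g CO₂ ÷ 44.009 g/mol = 0.19194 mol
mol H = 2 × 4.610 g H₂O ÷ 18.015 g/mol = 0.51180 mol
mass O = 3.845 − (2.3054 + 0.51589) = 1.0237 g → mol O = 1.0237 ÷ 15.999 = 0.063988 mol
Divide by the smallest (0.063988 mol): C 3.000, H 7.998, O 1.000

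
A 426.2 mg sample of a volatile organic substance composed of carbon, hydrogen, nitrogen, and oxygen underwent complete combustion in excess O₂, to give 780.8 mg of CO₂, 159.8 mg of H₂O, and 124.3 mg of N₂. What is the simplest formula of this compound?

mol C = 0.7808 g CO₂ ÷ 44.009 g/mol = 0.017742 mol
mol H = 2 × 0.1598 g H₂O ÷ 18.015 g/mol = 0.017741 mol
mol N = 2 × 0.1243 g N₂ ÷ 28.014 g/mol = 0.0088741 mol
mass O = 0.4262 − (0.21310 + 0.017883 + 0.12430) = 0.070920 g → mol O = 0.070920 ÷ 15.999 = 0.0044328 mol
Divide by the smallest (0.0044328 mol): C 4.002, H 4.002, N 2.002, O 1.000

C4H4N2O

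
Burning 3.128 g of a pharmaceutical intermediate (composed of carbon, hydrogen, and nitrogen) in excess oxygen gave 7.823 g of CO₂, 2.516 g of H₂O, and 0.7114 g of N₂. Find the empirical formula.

mol C = 7.823 g CO₂ ÷ 44.009 g/mol = 0.17776 mol
mol H = 2 × 2.516 g H₂O ÷ 18.015 g/mol = 0.27932 mol
mol N = 2 × 0.7114 g N₂ ÷ 28.014 g/mol = 0.050789 mol
Divide by the smallest (0.050789 mol): C 3.500, H 5.500, N 1.000
Multiplying each by 2 gives whole numbers: C 7.00, H 11.00, N 2.00

C7H11N2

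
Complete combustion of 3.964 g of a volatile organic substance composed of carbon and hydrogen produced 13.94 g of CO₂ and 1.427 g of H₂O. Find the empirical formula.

mol C = 13.94 g CO₂ ÷ 44.009 g/mol = 0.31675 mol
mol H = 2 × 1.427 g H₂O ÷ 18.015 g/mol = 0.15842 mol
Divide by the smallest (0.15842 mol): C 1.999, H 1.000

C2H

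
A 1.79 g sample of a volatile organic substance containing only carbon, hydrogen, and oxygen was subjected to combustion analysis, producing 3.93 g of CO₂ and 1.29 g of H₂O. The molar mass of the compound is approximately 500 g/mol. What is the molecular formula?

mol C = 3.93 g CO₂ ÷ 44.009 g/mol = 0.08930 mol
mol H = 2 × 1.29 g H₂O ÷ 18.015 g/mol = 0.1432 mol
mass O = 1.79 − (1.073 + 0.1444) = 0.5731 g → mol O = 0.5731 ÷ 15.999 = 0.03582 mol
Divide by the smallest (0.03582 mol): C 2.493, H 3.998, O 1.000
Multiplying each by 2 gives whole numbers: C 4.99, H 8.00, O 2.00
Empirical formula: C5H8O2
Empirical-formula mass = 100.12 g/mol; 500 ÷ 100.12 ≈ 5, so the molecular formula is C25H40O10.

C25H40O10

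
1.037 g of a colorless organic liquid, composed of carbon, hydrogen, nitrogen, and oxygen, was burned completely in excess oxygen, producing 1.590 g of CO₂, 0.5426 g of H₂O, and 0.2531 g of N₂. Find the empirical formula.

mol C = 1.590 g CO₂ ÷ 44.009 g/mol = 0.036129 mol
mol H = 2 × 0.5426 g H₂O ÷ 18.015 g/mol = 0.060239 mol
mol N = 2 × 0.2531 g N₂ ÷ 28.014 g/mol = 0.018070 mol
mass O = 1.037 − (0.43395 + 0.060721 + 0.25310) = 0.28923 g → mol O = 0.28923 ÷ 15.999 = 0.018078 mol
Divide by the smallest (0.018070 mol): C 1.999, H 3.334, N 1.000, O 1.000
Multiplying each by 3 gives whole numbers: C 6.00, H 10.00, N 3.00, O 3.00

C6H10N3O3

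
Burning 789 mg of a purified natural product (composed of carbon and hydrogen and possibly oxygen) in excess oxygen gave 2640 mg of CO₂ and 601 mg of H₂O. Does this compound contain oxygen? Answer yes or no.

mol C = 2.64 g CO₂ ÷ 44.009 g/mol = 0.05999 mol
mol H = 2 × 0.601 g H₂O ÷ 18.015 g/mol = 0.06672 mol
C and H together account for 0.7878 g — essentially the entire 0.789 g sample — so the compound contains no oxygen.

no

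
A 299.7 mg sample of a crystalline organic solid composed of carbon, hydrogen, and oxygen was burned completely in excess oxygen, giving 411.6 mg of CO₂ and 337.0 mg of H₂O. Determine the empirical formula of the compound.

CH4O

mol C = 0.4116 g CO₂ ÷ 44.009 g/mol = 0.0093526 mol
mol H = 2 × 0.3370 g H₂O ÷ 18.015 g/mol = 0.037413 mol
mass O = 0.2997 − (0.11233 + 0.037713) = 0.14965 g → mol O = 0.14965 ÷ 15.999 = 0.0093539 mol
Divide by the smallest (0.0093526 mol): C 1.000, H 4.000, O 1.000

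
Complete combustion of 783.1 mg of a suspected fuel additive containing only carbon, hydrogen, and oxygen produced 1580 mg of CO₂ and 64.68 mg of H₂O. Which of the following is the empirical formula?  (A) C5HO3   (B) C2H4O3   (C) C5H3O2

mol C = 1.580 g CO₂ ÷ 44.009 g/mol = 0.035902 mol
mol H = 2 × 0.06468 g H₂O ÷ 18.015 g/mol = 0.0071807 mol
mass O = 0.7831 − (0.43122 + 0.0072381) = 0.34465 g → mol O = 0.34465 ÷ 15.999 = 0.021542 mol
Divide by the smallest (0.0071807 mol): C 5.000, H 1.000, O 3.000

(A) C5HO3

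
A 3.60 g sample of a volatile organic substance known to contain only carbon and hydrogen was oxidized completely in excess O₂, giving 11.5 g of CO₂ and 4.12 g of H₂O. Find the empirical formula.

C4H7

mol C = 11.5 g CO₂ ÷ 44.009 g/mol = 0.2613 mol
mol H = 2 × 4.12 g H₂O ÷ 18.015 g/mol = 0.4574 mol
Divide by the smallest (0.2613 mol): C 1.000, H 1.750
Multiplying each by 4 gives whole numbers: C 4.00, H 7.00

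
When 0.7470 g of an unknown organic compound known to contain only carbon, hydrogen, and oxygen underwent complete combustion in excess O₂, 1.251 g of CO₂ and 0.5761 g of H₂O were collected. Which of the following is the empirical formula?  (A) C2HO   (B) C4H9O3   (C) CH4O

(B) C4H9O3

mol C = 1.251 g CO₂ ÷ 44.009 g/mol = 0.028426 mol
mol H = 2 × 0.5761 g H₂O ÷ 18.015 g/mol = 0.063958 mol
mass O = 0.7470 − (0.34142 + 0.064469) = 0.34111 g → mol O = 0.34111 ÷ 15.999 = 0.021320 mol
Divide by the smallest (0.021320 mol): C 1.333, H 3.000, O 1.000
Multiplying each by 3 gives whole numbers: C 4.00, H 9.00, O 3.00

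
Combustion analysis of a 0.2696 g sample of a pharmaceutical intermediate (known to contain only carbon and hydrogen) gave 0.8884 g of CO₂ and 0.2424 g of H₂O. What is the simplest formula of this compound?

mol C = 0.8884 g CO₂ ÷ 44.009 g/mol = 0.020187 mol
mol H = 2 × 0.2424 g H₂O ÷ 18.015 g/mol = 0.026911 mol
Divide by the smallest (0.020187 mol): C 1.000, H 1.333
Multiplying each by 3 gives whole numbers: C 3.00, H 4.00

C3H4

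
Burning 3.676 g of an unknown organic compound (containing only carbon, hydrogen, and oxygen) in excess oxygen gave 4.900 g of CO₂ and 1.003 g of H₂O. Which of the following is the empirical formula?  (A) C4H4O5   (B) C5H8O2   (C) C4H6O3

mol C = 4.900 g CO₂ ÷ 44.009 g/mol = 0.11134 mol
mol H = 2 × 1.003 g H₂O ÷ 18.015 g/mol = 0.11135 mol
mass O = 3.676 − (1.3373 + 0.11224) = 2.2264 g → mol O = 2.2264 ÷ 15.999 = 0.13916 mol
Divide by the smallest (0.11134 mol): C 1.000, H 1.000, O 1.250
Multiplying each by 4 gives whole numbers: C 4.00, H 4.00, O 5.00

(A) C4H4O5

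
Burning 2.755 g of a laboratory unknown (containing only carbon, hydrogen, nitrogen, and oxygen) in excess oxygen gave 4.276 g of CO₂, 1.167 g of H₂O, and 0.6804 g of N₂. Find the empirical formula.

mol C = 4.276 g CO₂ ÷ 44.009 g/mol = 0.097162 mol
mol H = 2 × 1.167 g H₂O ÷ 18.015 g/mol = 0.12956 mol
mol N = 2 × 0.6804 g N₂ ÷ 28.014 g/mol = 0.048576 mol
mass O = 2.755 − (1.1670 + 0.13060 + 0.68040) = 0.77699 g → mol O = 0.77699 ÷ 15.999 = 0.048565 mol
Divide by the smallest (0.048565 mol): C 2.001, H 2.668, N 1.000, O 1.000
Multiplying each by 3 gives whole numbers: C 6.00, H 8.00, N 3.00, O 3.00

C6H8N3O3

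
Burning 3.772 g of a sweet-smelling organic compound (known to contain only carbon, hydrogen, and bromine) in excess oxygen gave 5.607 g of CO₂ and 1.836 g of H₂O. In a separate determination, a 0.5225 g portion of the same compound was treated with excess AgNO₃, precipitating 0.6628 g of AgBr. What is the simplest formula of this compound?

C5H8Br

mol C = 5.607 g CO₂ ÷ 44.009 g/mol = 0.12741 mol
mol H = 2 × 1.836 g H₂O ÷ 18.015 g/mol = 0.20383 mol
From the AgBr data: mol Br per gram of compound = (0.6628 ÷ 187.772) ÷ 0.5225 = 0.0067556 mol/g, so in the 3.772 g combustion sample mol Br = 0.025482 mol
Divide by the smallest (0.025482 mol): C 5.000, H 7.999, Br 1.000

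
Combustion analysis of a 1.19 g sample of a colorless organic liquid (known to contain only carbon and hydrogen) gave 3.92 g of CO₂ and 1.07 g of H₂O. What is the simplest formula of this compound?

mol C = 3.92 g CO₂ ÷ 44.009 g/mol = 0.08907 mol
mol H = 2 × 1.07 g H₂O ÷ 18.015 g/mol = 0.1188 mol
Divide by the smallest (0.08907 mol): C 1.000, H 1.334
Multiplying each by 3 gives whole numbers: C 3.00, H 4.00

C3H4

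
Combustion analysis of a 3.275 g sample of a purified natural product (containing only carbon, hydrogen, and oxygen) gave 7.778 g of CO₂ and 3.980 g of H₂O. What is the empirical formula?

C4H10O

mol C = 7.778 g CO₂ ÷ 44.009 g/mol = 0.17674 mol
mol H = 2 × 3.980 g H₂O ÷ 18.015 g/mol = 0.44185 mol
mass O = 3.275 − (2.1228 + 0.44539) = 0.70683 g → mol O = 0.70683 ÷ 15.999 = 0.044180 mol
Divide by the smallest (0.044180 mol): C 4.000, H 10.001, O 1.000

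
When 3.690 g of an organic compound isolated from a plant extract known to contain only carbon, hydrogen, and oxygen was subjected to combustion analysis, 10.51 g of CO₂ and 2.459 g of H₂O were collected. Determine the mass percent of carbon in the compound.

77.73%

mol C = 10.51 g CO₂ ÷ 44.009 g/mol = 0.23881 mol
mol H = 2 × 2.459 g H₂O ÷ 18.015 g/mol = 0.27299 mol
mass O = 3.690 − (2.8684 + 0.27518) = 0.54642 g → mol O = 0.54642 ÷ 15.999 = 0.034153 mol
mass % C = 2.8684 g ÷ 3.690 g × 100%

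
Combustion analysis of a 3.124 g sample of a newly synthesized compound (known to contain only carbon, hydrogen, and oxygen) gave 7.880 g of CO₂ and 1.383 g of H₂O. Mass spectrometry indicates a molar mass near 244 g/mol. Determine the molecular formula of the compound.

mol C = 7.880 g CO₂ ÷ 44.009 g/mol = 0.17905 mol
mol H = 2 × 1.383 g H₂O ÷ 18.015 g/mol = 0.15354 mol
mass O = 3.124 − (2.1506 + 0.15477) = 0.81861 g → mol O = 0.81861 ÷ 15.999 = 0.051166 mol
Divide by the smallest (0.051166 mol): C 3.499, H 3.001, O 1.000
Multiplying each by 2 gives whole numbers: C 7.00, H 6.00, O 2.00
Empirical formula: C7H6O2
Empirical-formula mass = 122.12 g/mol; 244 ÷ 122.12 ≈ 2, so the molecular formula is C14H12O4.

C14H12O4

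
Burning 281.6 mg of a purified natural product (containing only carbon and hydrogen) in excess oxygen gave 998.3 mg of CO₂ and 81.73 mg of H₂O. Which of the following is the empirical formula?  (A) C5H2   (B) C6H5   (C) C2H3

mol C = 0.9983 g CO₂ ÷ 44.009 g/mol = 0.022684 mol
mol H = 2 × 0.08173 g H₂O ÷ 18.015 g/mol = 0.0090735 mol
Divide by the smallest (0.0090735 mol): C 2.500, H 1.000
Multiplying each by 2 gives whole numbers: C 5.00, H 2.00

(A) C5H2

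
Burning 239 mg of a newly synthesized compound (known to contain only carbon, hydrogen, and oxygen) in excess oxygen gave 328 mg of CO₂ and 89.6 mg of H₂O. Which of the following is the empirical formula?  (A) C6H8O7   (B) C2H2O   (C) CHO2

mol C = 0.328 g CO₂ ÷ 44.009 g/mol = 0.007453 mol
mol H = 2 × 0.0896 g H₂O ÷ 18.015 g/mol = 0.009947 mol
mass O = 0.239 − (0.08952 + 0.01003) = 0.1395 g → mol O = 0.1395 ÷ 15.999 = 0.008716 mol
Divide by the smallest (0.007453 mol): C 1.000, H 1.335, O 1.170
Multiplying each by 6 gives whole numbers: C 6.00, H 8.01, O 7.02

(A) C6H8O7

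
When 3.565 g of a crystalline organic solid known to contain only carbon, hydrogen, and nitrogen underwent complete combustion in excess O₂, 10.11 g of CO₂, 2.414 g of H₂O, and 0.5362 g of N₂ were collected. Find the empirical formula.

C6H7N

mol C = 10.11 g CO₂ ÷ 44.009 g/mol = 0.22973 mol
mol H = 2 × 2.414 g H₂O ÷ 18.015 g/mol = 0.26800 mol
mol N = 2 × 0.5362 g N₂ ÷ 28.014 g/mol = 0.038281 mol
Divide by the smallest (0.038281 mol): C 6.001, H 7.001, N 1.000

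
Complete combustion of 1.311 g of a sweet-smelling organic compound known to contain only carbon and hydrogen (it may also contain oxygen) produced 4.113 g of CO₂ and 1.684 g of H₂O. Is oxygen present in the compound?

no

mol C = 4.113 g CO₂ ÷ 44.009 g/mol = 0.093458 mol
mol H = 2 × 1.684 g H₂O ÷ 18.015 g/mol = 0.18696 mol
C and H together account for 1.3110 g — essentially the entire 1.311 g sample — so the compound contains no oxygen.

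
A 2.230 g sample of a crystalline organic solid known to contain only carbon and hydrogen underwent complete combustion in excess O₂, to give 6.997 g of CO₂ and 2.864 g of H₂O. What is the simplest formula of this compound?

mol C = 6.997 g CO₂ ÷ 44.009 g/mol = 0.15899 mol
mol H = 2 × 2.864 g H₂O ÷ 18.015 g/mol = 0.31796 mol
Divide by the smallest (0.15899 mol): C 1.000, H 2.000

CH2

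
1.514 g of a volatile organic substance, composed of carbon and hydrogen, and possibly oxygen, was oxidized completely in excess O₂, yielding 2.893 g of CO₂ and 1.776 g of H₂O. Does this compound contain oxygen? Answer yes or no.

yes

mol C = 2.893 g CO₂ ÷ 44.009 g/mol = 0.065737 mol
mol H = 2 × 1.776 g H₂O ÷ 18.015 g/mol = 0.19717 mol
C and H account for only 0.98831 g of the 1.514 g sample; the remaining 0.52569 g must be oxygen.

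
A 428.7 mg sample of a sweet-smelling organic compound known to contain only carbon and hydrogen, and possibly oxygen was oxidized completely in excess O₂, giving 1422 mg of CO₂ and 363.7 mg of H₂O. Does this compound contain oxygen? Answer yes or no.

mol C = 1.422 g CO₂ ÷ 44.009 g/mol = 0.032312 mol
mol H = 2 × 0.3637 g H₂O ÷ 18.015 g/mol = 0.040377 mol
C and H together account for 0.42879 g — essentially the entire 0.4287 g sample — so the compound contains no oxygen.

no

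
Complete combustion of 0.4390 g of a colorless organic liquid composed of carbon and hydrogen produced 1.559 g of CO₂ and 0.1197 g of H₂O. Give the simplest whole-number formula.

C8H3

mol C = 1.559 g CO₂ ÷ 44.009 g/mol = 0.035425 mol
mol H = 2 × 0.1197 g H₂O ÷ 18.015 g/mol = 0.013289 mol
Divide by the smallest (0.013289 mol): C 2.666, H 1.000
Multiplying each by 3 gives whole numbers: C 8.00, H 3.00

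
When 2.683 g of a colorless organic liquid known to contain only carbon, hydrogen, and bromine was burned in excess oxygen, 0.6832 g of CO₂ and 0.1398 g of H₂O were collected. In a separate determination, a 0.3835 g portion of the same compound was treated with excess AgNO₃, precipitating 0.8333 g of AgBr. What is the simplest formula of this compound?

CHBr2

mol C = 0.6832 g CO₂ ÷ 44.009 g/mol = 0.015524 mol
mol H = 2 × 0.1398 g H₂O ÷ 18.015 g/mol = 0.015520 mol
From the AgBr data: mol Br per gram of compound = (0.8333 ÷ 187.772) ÷ 0.3835 = 0.011572 mol/g, so in the 2.683 g combustion sample mol Br = 0.031047 mol
Divide by the smallest (0.015520 mol): C 1.000, H 1.000, Br 2.000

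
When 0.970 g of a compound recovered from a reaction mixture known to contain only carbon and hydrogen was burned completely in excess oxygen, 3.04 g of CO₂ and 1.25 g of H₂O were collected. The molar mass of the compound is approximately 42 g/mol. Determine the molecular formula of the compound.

mol C = 3.04 g CO₂ ÷ 44.009 g/mol = 0.06908 mol
mol H = 2 × 1.25 g H₂O ÷ 18.015 g/mol = 0.1388 mol
Divide by the smallest (0.06908 mol): C 1.000, H 2.009
Empirical formula: CH2
Empirical-formula mass = 14.03 g/mol; 42 ÷ 14.03 ≈ 3, so the molecular formula is C3H6.

C3H6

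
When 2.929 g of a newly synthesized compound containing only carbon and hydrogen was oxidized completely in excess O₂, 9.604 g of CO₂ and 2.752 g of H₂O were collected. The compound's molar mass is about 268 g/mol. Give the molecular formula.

mol C = 9.604 g CO₂ ÷ 44.009 g/mol = 0.21823 mol
mol H = 2 × 2.752 g H₂O ÷ 18.015 g/mol = 0.30552 mol
Divide by the smallest (0.21823 mol): C 1.000, H 1.400
Multiplying each by 5 gives whole numbers: C 5.00, H 7.00
Empirical formula: C5H7
Empirical-formula mass = 67.11 g/mol; 268 ÷ 67.11 ≈ 4, so the molecular formula is C20H28.

C20H28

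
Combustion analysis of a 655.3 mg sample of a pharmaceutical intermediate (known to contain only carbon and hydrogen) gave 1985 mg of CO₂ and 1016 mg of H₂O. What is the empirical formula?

C2H5

mol C = 1.985 g CO₂ ÷ 44.009 g/mol = 0.045104 mol
mol H = 2 × 1.016 g H₂O ÷ 18.015 g/mol = 0.11279 mol
Divide by the smallest (0.045104 mol): C 1.000, H 2.501
Multiplying each by 2 gives whole numbers: C 2.00, H 5.00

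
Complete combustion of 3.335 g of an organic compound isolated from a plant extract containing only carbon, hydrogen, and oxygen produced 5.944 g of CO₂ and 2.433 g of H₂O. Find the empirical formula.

C3H6O2

mol C = 5.944 g CO₂ ÷ 44.009 g/mol = 0.13506 mol
mol H = 2 × 2.433 g H₂O ÷ 18.015 g/mol = 0.27011 mol
mass O = 3.335 − (1.6222 + 0.27227) = 1.4405 g → mol O = 1.4405 ÷ 15.999 = 0.090036 mol
Divide by the smallest (0.090036 mol): C 1.500, H 3.000, O 1.000
Multiplying each by 2 gives whole numbers: C 3.00, H 6.00, O 2.00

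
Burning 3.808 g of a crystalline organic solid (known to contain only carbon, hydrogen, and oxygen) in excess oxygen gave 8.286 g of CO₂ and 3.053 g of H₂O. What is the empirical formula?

mol C = 8.286 g CO₂ ÷ 44.009 g/mol = 0.18828 mol
mol H = 2 × 3.053 g H₂O ÷ 18.015 g/mol = 0.33894 mol
mass O = 3.808 − (2.2614 + 0.34165) = 1.2049 g → mol O = 1.2049 ÷ 15.999 = 0.075312 mol
Divide by the smallest (0.075312 mol): C 2.500, H 4.500, O 1.000
Multiplying each by 2 gives whole numbers: C 5.00, H 9.00, O 2.00

C5H9O2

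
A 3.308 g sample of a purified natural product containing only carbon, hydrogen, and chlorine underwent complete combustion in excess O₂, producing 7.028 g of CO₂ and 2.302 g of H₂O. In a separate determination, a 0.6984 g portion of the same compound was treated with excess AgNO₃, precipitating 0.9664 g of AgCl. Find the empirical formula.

mol C = 7.028 g CO₂ ÷ 44.009 g/mol = 0.15969 mol
mol H = 2 × 2.302 g H₂O ÷ 18.015 g/mol = 0.25556 mol
From the AgCl data: mol Cl per gram of compound = (0.9664 ÷ 143.318) ÷ 0.6984 = 0.0096550 mol/g, so in the 3.308 g combustion sample mol Cl = 0.031939 mol
Divide by the smallest (0.031939 mol): C 5.000, H 8.002, Cl 1.000

C5H8Cl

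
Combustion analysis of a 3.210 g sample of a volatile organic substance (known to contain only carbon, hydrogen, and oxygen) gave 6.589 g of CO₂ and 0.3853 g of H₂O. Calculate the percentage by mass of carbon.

56.02%

mol C = 6.589 g CO₂ ÷ 44.009 g/mol = 0.14972 mol
mol H = 2 × 0.3853 g H₂O ÷ 18.015 g/mol = 0.042775 mol
mass O = 3.210 − (1.7983 + 0.043118) = 1.3686 g → mol O = 1.3686 ÷ 15.999 = 0.085543 mol
mass % C = 1.7983 g ÷ 3.210 g × 100%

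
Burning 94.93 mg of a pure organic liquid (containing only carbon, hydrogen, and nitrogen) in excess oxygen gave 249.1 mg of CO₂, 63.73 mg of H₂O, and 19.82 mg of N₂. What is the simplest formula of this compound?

C4H5N

mol C = 0.2491 g CO₂ ÷ 44.009 g/mol = 0.0056602 mol
mol H = 2 × 0.06373 g H₂O ÷ 18.015 g/mol = 0.0070752 mol
mol N = 2 × 0.01982 g N₂ ÷ 28.014 g/mol = 0.0014150 mol
Divide by the smallest (0.0014150 mol): C 4.000, H 5.000, N 1.000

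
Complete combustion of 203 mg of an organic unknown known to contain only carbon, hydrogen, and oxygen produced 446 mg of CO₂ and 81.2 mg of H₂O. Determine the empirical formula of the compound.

mol C = 0.446 g CO₂ ÷ 44.009 g/mol = 0.01013 mol
mol H = 2 × 0.0812 g H₂O ÷ 18.015 g/mol = 0.009015 mol
mass O = 0.203 − (0.1217 + 0.009087) = 0.07219 g → mol O = 0.07219 ÷ 15.999 = 0.004512 mol
Divide by the smallest (0.004512 mol): C 2.246, H 1.998, O 1.000
Multiplying each by 4 gives whole numbers: C 8.98, H 7.99, O 4.00

C9H8O4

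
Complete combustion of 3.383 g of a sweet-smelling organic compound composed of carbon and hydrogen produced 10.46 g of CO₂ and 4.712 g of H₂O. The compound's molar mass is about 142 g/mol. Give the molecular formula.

mol C = 10.46 g CO₂ ÷ 44.009 g/mol = 0.23768 mol
mol H = 2 × 4.712 g H₂O ÷ 18.015 g/mol = 0.52312 mol
Divide by the smallest (0.23768 mol): C 1.000, H 2.201
Multiplying each by 5 gives whole numbers: C 5.00, H 11.00
Empirical formula: C5H11
Empirical-formula mass = 71.14 g/mol; 142 ÷ 71.14 ≈ 2, so the molecular formula is C10H22.

C10H22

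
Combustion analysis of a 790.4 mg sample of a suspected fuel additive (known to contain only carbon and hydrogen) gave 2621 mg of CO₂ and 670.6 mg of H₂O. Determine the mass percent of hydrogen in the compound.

mol C = 2.621 g CO₂ ÷ 44.009 g/mol = 0.059556 mol
mol H = 2 × 0.6706 g H₂O ÷ 18.015 g/mol = 0.074449 mol
mass % H = 0.075045 g ÷ 0.7904 g × 100%

9.49%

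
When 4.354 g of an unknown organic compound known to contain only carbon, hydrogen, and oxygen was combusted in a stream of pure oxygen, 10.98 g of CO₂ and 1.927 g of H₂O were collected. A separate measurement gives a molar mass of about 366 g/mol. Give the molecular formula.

mol C = 10.98 g CO₂ ÷ 44.009 g/mol = 0.24949 mol
mol H = 2 × 1.927 g H₂O ÷ 18.015 g/mol = 0.21393 mol
mass O = 4.354 − (2.9967 + 0.21564) = 1.1417 g → mol O = 1.1417 ÷ 15.999 = 0.071359 mol
Divide by the smallest (0.071359 mol): C 3.496, H 2.998, O 1.000
Multiplying each by 2 gives whole numbers: C 6.99, H 6.00, O 2.00
Empirical formula: C7H6O2
Empirical-formula mass = 122.12 g/mol; 366 ÷ 122.12 ≈ 3, so the molecular formula is C21H18O6.

C21H18O6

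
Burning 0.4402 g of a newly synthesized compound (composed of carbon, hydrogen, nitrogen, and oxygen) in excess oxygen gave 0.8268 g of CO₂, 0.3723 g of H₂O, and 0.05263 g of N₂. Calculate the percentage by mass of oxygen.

mol C = 0.8268 g CO₂ ÷ 44.009 g/mol = 0.018787 mol
mol H = 2 × 0.3723 g H₂O ÷ 18.015 g/mol = 0.041332 mol
mol N = 2 × 0.05263 g N₂ ÷ 28.014 g/mol = 0.0037574 mol
mass O = 0.4402 − (0.22565 + 0.041663 + 0.052630) = 0.12026 g → mol O = 0.12026 ÷ 15.999 = 0.0075164 mol
mass % O = 0.12026 g ÷ 0.4402 g × 100%

27.32%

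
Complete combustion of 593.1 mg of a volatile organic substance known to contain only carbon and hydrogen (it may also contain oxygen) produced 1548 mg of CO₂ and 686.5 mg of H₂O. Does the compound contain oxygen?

mol C = 1.548 g CO₂ ÷ 44.009 g/mol = 0.035175 mol
mol H = 2 × 0.6865 g H₂O ÷ 18.015 g/mol = 0.076214 mol
C and H account for only 0.49931 g of the 0.5931 g sample; the remaining 0.093794 g must be oxygen.

yes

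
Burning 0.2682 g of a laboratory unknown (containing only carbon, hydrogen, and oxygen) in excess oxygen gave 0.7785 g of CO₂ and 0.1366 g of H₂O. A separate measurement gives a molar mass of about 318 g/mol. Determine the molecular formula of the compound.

C21H18O3

mol C = 0.7785 g CO₂ ÷ 44.009 g/mol = 0.017690 mol
mol H = 2 × 0.1366 g H₂O ÷ 18.015 g/mol = 0.015165 mol
mass O = 0.2682 − (0.21247 + 0.015286) = 0.040444 g → mol O = 0.040444 ÷ 15.999 = 0.0025279 mol
Divide by the smallest (0.0025279 mol): C 6.998, H 5.999, O 1.000
Empirical formula: C7H6O
Empirical-formula mass = 106.12 g/mol; 318 ÷ 106.12 ≈ 3, so the molecular formula is C21H18O3.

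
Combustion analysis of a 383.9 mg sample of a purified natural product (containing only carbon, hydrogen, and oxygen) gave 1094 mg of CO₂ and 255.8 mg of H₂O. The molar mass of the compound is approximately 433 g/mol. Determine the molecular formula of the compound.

mol C = 1.094 g CO₂ ÷ 44.009 g/mol = 0.024859 mol
mol H = 2 × 0.2558 g H₂O ÷ 18.015 g/mol = 0.028399 mol
mass O = 0.3839 − (0.29858 + 0.028626) = 0.056698 g → mol O = 0.056698 ÷ 15.999 = 0.0035439 mol
Divide by the smallest (0.0035439 mol): C 7.015, H 8.013, O 1.000
Empirical formula: C7H8O
Empirical-formula mass = 108.14 g/mol; 433 ÷ 108.14 ≈ 4, so the molecular formula is C28H32O4.

C28H32O4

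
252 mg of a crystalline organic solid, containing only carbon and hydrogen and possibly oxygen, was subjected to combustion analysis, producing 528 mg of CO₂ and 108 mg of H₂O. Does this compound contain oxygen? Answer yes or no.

mol C = 0.528 g CO₂ ÷ 44.009 g/mol = 0.01200 mol
mol H = 2 × 0.108 g H₂O ÷ 18.015 g/mol = 0.01199 mol
C and H account for only 0.1562 g of the 0.252 g sample; the remaining 0.09581 g must be oxygen.

yes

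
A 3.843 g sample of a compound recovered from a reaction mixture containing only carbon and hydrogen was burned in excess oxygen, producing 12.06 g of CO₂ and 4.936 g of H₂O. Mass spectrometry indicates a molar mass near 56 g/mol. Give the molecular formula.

mol C = 12.06 g CO₂ ÷ 44.009 g/mol = 0.27403 mol
mol H = 2 × 4.936 g H₂O ÷ 18.015 g/mol = 0.54799 mol
Divide by the smallest (0.27403 mol): C 1.000, H 2.000
Empirical formula: CH2
Empirical-formula mass = 14.03 g/mol; 56 ÷ 14.03 ≈ 4, so the molecular formula is C4H8.

C4H8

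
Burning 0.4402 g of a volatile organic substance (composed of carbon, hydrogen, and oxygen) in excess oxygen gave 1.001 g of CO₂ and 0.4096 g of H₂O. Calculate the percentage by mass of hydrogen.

mol C = 1.001 g CO₂ ÷ 44.009 g/mol = 0.022745 mol
mol H = 2 × 0.4096 g H₂O ÷ 18.015 g/mol = 0.045473 mol
mass O = 0.4402 − (0.27319 + 0.045837) = 0.12117 g → mol O = 0.12117 ÷ 15.999 = 0.0075735 mol
mass % H = 0.045837 g ÷ 0.4402 g × 100%

10.41%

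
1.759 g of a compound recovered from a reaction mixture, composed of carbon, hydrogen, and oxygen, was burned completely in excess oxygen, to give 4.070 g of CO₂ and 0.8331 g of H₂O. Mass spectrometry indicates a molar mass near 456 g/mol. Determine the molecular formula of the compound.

C24H24O9

mol C = 4.070 g CO₂ ÷ 44.009 g/mol = 0.092481 mol
mol H = 2 × 0.8331 g H₂O ÷ 18.015 g/mol = 0.092490 mol
mass O = 1.759 − (1.1108 + 0.093230) = 0.55498 g → mol O = 0.55498 ÷ 15.999 = 0.034688 mol
Divide by the smallest (0.034688 mol): C 2.666, H 2.666, O 1.000
Multiplying each by 3 gives whole numbers: C 8.00, H 8.00, O 3.00
Empirical formula: C8H8O3
Empirical-formula mass = 152.15 g/mol; 456 ÷ 152.15 ≈ 3, so the molecular formula is C24H24O9.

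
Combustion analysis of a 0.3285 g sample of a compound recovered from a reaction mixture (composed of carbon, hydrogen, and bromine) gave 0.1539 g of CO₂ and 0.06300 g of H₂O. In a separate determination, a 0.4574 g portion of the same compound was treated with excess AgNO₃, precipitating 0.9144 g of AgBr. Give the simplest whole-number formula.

CH2Br

mol C = 0.1539 g CO₂ ÷ 44.009 g/mol = 0.0034970 mol
mol H = 2 × 0.06300 g H₂O ÷ 18.015 g/mol = 0.0069942 mol
From the AgBr data: mol Br per gram of compound = (0.9144 ÷ 187.772) ÷ 0.4574 = 0.010647 mol/g, so in the 0.3285 g combustion sample mol Br = 0.0034974 mol
Divide by the smallest (0.0034970 mol): C 1.000, H 2.000, Br 1.000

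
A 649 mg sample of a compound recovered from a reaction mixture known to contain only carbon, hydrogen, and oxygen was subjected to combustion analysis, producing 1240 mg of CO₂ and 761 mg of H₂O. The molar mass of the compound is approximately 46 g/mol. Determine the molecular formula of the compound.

C2H6O

mol C = 1.24 g CO₂ ÷ 44.009 g/mol = 0.02818 mol
mol H = 2 × 0.761 g H₂O ÷ 18.015 g/mol = 0.08449 mol
mass O = 0.649 − (0.3384 + 0.08516) = 0.2254 g → mol O = 0.2254 ÷ 15.999 = 0.01409 mol
Divide by the smallest (0.01409 mol): C 2.000, H 5.996, O 1.000
Empirical formula: C2H6O
Empirical-formula mass = 46.07 g/mol; 46 ÷ 46.07 ≈ 1, so the molecular formula is C2H6O.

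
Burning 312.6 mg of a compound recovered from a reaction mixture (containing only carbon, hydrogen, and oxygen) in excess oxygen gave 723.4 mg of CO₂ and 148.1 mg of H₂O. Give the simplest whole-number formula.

C8H8O3

mol C = 0.7234 g CO₂ ÷ 44.009 g/mol = 0.016438 mol
mol H = 2 × 0.1481 g H₂O ÷ 18.015 g/mol = 0.016442 mol
mass O = 0.3126 − (0.19743 + 0.016573) = 0.098595 g → mol O = 0.098595 ÷ 15.999 = 0.0061626 mol
Divide by the smallest (0.0061626 mol): C 2.667, H 2.668, O 1.000
Multiplying each by 3 gives whole numbers: C 8.00, H 8.00, O 3.00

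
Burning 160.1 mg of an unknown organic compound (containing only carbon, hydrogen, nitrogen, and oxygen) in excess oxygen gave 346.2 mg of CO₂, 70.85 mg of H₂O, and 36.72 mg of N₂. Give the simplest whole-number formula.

C6H6N2O

mol C = 0.3462 g CO₂ ÷ 44.009 g/mol = 0.0078666 mol
mol H = 2 × 0.07085 g H₂O ÷ 18.015 g/mol = 0.0078657 mol
mol N = 2 × 0.03672 g N₂ ÷ 28.014 g/mol = 0.0026215 mol
mass O = 0.1601 − (0.094485 + 0.0079286 + 0.036720) = 0.020966 g → mol O = 0.020966 ÷ 15.999 = 0.0013105 mol
Divide by the smallest (0.0013105 mol): C 6.003, H 6.002, N 2.000, O 1.000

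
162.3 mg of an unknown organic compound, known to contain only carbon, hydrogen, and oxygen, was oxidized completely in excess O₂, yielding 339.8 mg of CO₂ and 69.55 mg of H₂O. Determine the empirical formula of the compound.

mol C = 0.3398 g CO₂ ÷ 44.009 g/mol = 0.0077211 mol
mol H = 2 × 0.06955 g H₂O ÷ 18.015 g/mol = 0.0077213 mol
mass O = 0.1623 − (0.092739 + 0.0077831) = 0.061778 g → mol O = 0.061778 ÷ 15.999 = 0.0038614 mol
Divide by the smallest (0.0038614 mol): C 2.000, H 2.000, O 1.000

C2H2O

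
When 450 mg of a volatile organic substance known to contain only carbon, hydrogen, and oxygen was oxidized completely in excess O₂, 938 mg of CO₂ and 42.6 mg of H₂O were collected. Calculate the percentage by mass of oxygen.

mol C = 0.938 g CO₂ ÷ 44.009 g/mol = 0.02131 mol
mol H = 2 × 0.0426 g H₂O ÷ 18.015 g/mol = 0.004729 mol
mass O = 0.450 − (0.2560 + 0.004767) = 0.1892 g → mol O = 0.1892 ÷ 15.999 = 0.01183 mol
mass % O = 0.1892 g ÷ 0.450 g × 100%

42.1%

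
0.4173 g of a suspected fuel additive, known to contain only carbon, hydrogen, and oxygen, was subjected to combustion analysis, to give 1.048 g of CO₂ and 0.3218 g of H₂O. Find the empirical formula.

mol C = 1.048 g CO₂ ÷ 44.009 g/mol = 0.023813 mol
mol H = 2 × 0.3218 g H₂O ÷ 18.015 g/mol = 0.035726 mol
mass O = 0.4173 − (0.28602 + 0.036012) = 0.095267 g → mol O = 0.095267 ÷ 15.999 = 0.0059545 mol
Divide by the smallest (0.0059545 mol): C 3.999, H 6.000, O 1.000

C4H6O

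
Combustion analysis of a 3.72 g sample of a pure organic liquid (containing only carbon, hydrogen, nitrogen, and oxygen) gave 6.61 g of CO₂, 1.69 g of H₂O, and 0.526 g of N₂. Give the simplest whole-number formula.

mol C = 6.61 g CO₂ ÷ 44.009 g/mol = 0.1502 mol
mol H = 2 × 1.69 g H₂O ÷ 18.015 g/mol = 0.1876 mol
mol N = 2 × 0.526 g N₂ ÷ 28.014 g/mol = 0.03755 mol
mass O = 3.72 − (1.804 + 0.1891 + 0.5260) = 1.201 g → mol O = 1.201 ÷ 15.999 = 0.07506 mol
Divide by the smallest (0.03755 mol): C 4.000, H 4.996, N 1.000, O 1.999

C4H5NO2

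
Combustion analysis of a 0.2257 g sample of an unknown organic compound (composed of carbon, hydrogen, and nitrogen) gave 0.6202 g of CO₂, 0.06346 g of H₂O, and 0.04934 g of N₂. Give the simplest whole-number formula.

C4H2N

mol C = 0.6202 g CO₂ ÷ 44.009 g/mol = 0.014093 mol
mol H = 2 × 0.06346 g H₂O ÷ 18.015 g/mol = 0.0070452 mol
mol N = 2 × 0.04934 g N₂ ÷ 28.014 g/mol = 0.0035225 mol
Divide by the smallest (0.0035225 mol): C 4.001, H 2.000, N 1.000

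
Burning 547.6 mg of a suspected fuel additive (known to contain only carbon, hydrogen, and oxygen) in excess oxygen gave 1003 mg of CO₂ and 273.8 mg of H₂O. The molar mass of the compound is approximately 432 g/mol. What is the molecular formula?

C18H24O12

mol C = 1.003 g CO₂ ÷ 44.009 g/mol = 0.022791 mol
mol H = 2 × 0.2738 g H₂O ÷ 18.015 g/mol = 0.030397 mol
mass O = 0.5476 − (0.27374 + 0.030640) = 0.24322 g → mol O = 0.24322 ÷ 15.999 = 0.015202 mol
Divide by the smallest (0.015202 mol): C 1.499, H 2.000, O 1.000
Multiplying each by 2 gives whole numbers: C 3.00, H 4.00, O 2.00
Empirical formula: C3H4O2
Empirical-formula mass = 72.06 g/mol; 432 ÷ 72.06 ≈ 6, so the molecular formula is C18H24O12.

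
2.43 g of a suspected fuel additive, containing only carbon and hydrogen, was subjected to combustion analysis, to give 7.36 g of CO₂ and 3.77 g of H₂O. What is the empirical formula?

C2H5

mol C = 7.36 g CO₂ ÷ 44.009 g/mol = 0.1672 mol
mol H = 2 × 3.77 g H₂O ÷ 18.015 g/mol = 0.4185 mol
Divide by the smallest (0.1672 mol): C 1.000, H 2.503
Multiplying each by 2 gives whole numbers: C 2.00, H 5.01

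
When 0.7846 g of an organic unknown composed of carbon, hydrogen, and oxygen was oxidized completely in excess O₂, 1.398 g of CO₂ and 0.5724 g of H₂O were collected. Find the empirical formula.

mol C = 1.398 g CO₂ ÷ 44.009 g/mol = 0.031766 mol
mol H = 2 × 0.5724 g H₂O ÷ 18.015 g/mol = 0.063547 mol
mass O = 0.7846 − (0.38154 + 0.064055) = 0.33900 g → mol O = 0.33900 ÷ 15.999 = 0.021189 mol
Divide by the smallest (0.021189 mol): C 1.499, H 2.999, O 1.000
Multiplying each by 2 gives whole numbers: C 3.00, H 6.00, O 2.00

C3H6O2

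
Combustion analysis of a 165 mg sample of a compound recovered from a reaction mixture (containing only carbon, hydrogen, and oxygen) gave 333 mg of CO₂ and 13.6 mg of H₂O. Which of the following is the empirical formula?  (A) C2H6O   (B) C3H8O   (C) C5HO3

mol C = 0.333 g CO₂ ÷ 44.009 g/mol = 0.007567 mol
mol H = 2 × 0.0136 g H₂O ÷ 18.015 g/mol = 0.001510 mol
mass O = 0.165 − (0.09088 + 0.001522) = 0.07260 g → mol O = 0.07260 ÷ 15.999 = 0.004537 mol
Divide by the smallest (0.001510 mol): C 5.012, H 1.000, O 3.005

(C) C5HO3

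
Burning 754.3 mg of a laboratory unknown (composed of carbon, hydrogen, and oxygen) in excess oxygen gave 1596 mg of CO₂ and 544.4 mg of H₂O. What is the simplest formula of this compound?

C9H15O4

mol C = 1.596 g CO₂ ÷ 44.009 g/mol = 0.036265 mol
mol H = 2 × 0.5444 g H₂O ÷ 18.015 g/mol = 0.060439 mol
mass O = 0.7543 − (0.43558 + 0.060922) = 0.25780 g → mol O = 0.25780 ÷ 15.999 = 0.016113 mol
Divide by the smallest (0.016113 mol): C 2.251, H 3.751, O 1.000
Multiplying each by 4 gives whole numbers: C 9.00, H 15.00, O 4.00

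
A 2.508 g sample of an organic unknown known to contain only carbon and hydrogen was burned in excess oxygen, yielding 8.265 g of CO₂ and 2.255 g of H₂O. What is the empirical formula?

mol C = 8.265 g CO₂ ÷ 44.009 g/mol = 0.18780 mol
mol H = 2 × 2.255 g H₂O ÷ 18.015 g/mol = 0.25035 mol
Divide by the smallest (0.18780 mol): C 1.000, H 1.333
Multiplying each by 3 gives whole numbers: C 3.00, H 4.00

C3H4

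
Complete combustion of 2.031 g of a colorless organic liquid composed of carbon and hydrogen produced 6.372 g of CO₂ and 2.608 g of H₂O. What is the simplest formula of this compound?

mol C = 6.372 g CO₂ ÷ 44.009 g/mol = 0.14479 mol
mol H = 2 × 2.608 g H₂O ÷ 18.015 g/mol = 0.28954 mol
Divide by the smallest (0.14479 mol): C 1.000, H 2.000

CH2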